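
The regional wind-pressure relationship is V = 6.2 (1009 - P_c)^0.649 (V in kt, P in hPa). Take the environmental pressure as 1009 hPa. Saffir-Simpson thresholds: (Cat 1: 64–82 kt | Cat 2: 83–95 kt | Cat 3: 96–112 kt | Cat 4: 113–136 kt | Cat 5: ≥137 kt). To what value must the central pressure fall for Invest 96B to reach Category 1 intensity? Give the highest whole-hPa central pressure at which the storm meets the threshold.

Category 1 begins at V = 64 kt.
Required ΔP = (64/6.2)^(1/0.649) = 10.323^1.541 ≈ 36.48 hPa.
P_c ≤ 1009 − 36.48 = 972.52, so the highest integer P_c is 972 hPa.

972 hPa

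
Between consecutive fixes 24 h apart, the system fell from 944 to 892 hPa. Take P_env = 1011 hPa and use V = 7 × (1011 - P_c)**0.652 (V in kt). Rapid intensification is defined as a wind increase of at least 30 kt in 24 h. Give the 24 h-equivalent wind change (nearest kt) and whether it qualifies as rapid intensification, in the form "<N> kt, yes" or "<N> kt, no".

49 kt, yes

V₁: ΔP = 67, V ≈ 7 × 67^0.652 ≈ 108.57 kt.
V₂: ΔP = 119, V ≈ 7 × 119^0.652 ≈ 157.89 kt.
ΔV over 24 h = 49.32 kt → 24 h equivalent = 49.32 × 24/24 ≈ 49.32 kt.
49 kt ≥ 30 kt ⇒ rapid intensification.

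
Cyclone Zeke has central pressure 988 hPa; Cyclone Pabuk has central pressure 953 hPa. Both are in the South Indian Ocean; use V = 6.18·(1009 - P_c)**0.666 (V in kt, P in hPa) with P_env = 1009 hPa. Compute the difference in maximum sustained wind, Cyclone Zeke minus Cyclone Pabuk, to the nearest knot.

-43 kt

Cyclone Zeke: ΔP = 21; V ≈ 6.18 × 21^0.666 ≈ 46.94 kt.
Cyclone Pabuk: ΔP = 56; V ≈ 6.18 × 56^0.666 ≈ 90.22 kt.
Difference ≈ 46.94 − 90.22 = -43.28 → -43 kt.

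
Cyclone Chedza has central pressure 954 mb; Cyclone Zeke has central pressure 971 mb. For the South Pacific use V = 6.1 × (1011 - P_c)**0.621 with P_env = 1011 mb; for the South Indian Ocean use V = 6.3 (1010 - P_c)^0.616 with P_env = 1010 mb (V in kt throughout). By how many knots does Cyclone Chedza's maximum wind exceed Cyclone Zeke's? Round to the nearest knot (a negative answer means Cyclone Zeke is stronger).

Cyclone Chedza: ΔP = 57; V ≈ 6.1 × 57^0.621 ≈ 75.12 kt.
Cyclone Zeke: ΔP = 39; V ≈ 6.3 × 39^0.616 ≈ 60.18 kt.
Difference ≈ 75.12 − 60.18 = 14.94 → 15 kt.

15 kt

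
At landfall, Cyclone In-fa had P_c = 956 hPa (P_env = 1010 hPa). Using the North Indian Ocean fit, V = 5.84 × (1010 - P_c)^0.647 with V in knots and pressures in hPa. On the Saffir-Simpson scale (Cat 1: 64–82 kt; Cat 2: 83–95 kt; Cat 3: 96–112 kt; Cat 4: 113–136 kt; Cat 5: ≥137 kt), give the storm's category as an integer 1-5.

1

ΔP = 1010 − 956 = 54 hPa.
V ≈ 5.84 × 54^0.647 = 5.84 × 13.21 ≈ 77 kt.
77 kt falls in the Category 1 band.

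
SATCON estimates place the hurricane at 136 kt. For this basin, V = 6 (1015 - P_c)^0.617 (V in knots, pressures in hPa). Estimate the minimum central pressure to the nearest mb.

858 mb

ΔP = (V / 6)^(1/0.617) = (136/6)^1.621.
136/6 = 22.667; 22.667^1.621 ≈ 157.30 mb.
P_c = 1015 − 157.30 = 857.70 ≈ 858 mb.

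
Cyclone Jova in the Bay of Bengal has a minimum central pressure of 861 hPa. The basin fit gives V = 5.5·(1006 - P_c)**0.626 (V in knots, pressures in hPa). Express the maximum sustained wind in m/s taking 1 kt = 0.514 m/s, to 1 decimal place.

ΔP = 1006 − 861 = 145 hPa.
V ≈ 5.5 × 145^0.626 = 5.5 × 22.543 ≈ 123.988 kt.
123.988 × 0.514 ≈ 63.73 m/s → 63.7 m/s.

63.7 m/s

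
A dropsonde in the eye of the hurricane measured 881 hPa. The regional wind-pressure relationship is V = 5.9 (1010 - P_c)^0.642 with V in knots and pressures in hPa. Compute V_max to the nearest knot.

134 kt

ΔP = 1010 − 881 = 129 hPa.
129^0.642 ≈ 22.646.
V ≈ 5.9 × 22.646 ≈ 133.6 kt.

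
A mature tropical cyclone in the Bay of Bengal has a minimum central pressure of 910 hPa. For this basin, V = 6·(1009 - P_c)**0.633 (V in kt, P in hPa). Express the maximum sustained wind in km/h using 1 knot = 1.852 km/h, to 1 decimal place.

ΔP = 1009 − 910 = 99 hPa.
V ≈ 6 × 99^0.633 = 6 × 18.333 ≈ 109.999 kt.
109.999 × 1.852 ≈ 203.72 km/h → 203.7 km/h.

203.7 km/h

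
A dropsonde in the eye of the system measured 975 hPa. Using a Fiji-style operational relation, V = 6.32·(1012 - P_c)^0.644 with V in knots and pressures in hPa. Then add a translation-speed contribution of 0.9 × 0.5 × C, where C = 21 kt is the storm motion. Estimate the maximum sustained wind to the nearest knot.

ΔP = 1012 − 975 = 37 hPa.
37^0.644 ≈ 10.231.
V ≈ 6.32 × 10.231 ≈ 64.7 kt.
Translation term: 0.9 × 0.5 × 21 = 9.45 kt.
Corrected V ≈ 74.15 kt → 74 kt.

74 kt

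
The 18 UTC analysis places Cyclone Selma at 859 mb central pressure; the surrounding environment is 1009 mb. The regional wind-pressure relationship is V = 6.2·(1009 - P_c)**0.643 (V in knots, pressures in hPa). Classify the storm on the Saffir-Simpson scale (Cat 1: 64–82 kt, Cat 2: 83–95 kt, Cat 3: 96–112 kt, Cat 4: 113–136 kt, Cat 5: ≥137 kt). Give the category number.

ΔP = 1009 − 859 = 150 mb.
V ≈ 6.2 × 150^0.643 = 6.2 × 25.07 ≈ 155 kt.
155 kt falls in the Category 5 band.

5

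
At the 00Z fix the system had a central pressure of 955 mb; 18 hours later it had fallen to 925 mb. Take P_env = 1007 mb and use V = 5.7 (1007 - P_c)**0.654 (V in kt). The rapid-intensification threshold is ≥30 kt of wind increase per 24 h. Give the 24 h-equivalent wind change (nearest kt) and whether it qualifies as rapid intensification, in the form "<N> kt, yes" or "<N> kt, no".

V₁: ΔP = 52, V ≈ 5.7 × 52^0.654 ≈ 75.53 kt.
V₂: ΔP = 82, V ≈ 5.7 × 82^0.654 ≈ 101.74 kt.
ΔV over 18 h = 26.21 kt → 24 h equivalent = 26.21 × 24/18 ≈ 34.95 kt.
35 kt ≥ 30 kt ⇒ rapid intensification.

35 kt, yes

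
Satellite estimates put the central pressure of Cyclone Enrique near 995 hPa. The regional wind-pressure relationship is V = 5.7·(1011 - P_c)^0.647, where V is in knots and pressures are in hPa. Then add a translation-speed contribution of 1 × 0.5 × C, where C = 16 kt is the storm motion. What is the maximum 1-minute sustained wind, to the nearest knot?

42 kt

ΔP = 1011 − 995 = 16 hPa.
16^0.647 ≈ 6.013.
V ≈ 5.7 × 6.013 ≈ 34.3 kt.
Translation term: 1 × 0.5 × 16 = 8 kt.
Corrected V ≈ 42.3 kt → 42 kt.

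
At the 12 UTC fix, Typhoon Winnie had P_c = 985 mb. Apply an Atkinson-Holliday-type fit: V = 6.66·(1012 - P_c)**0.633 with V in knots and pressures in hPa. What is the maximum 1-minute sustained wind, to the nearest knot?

ΔP = 1012 − 985 = 27 mb.
27^0.633 ≈ 8.055.
V ≈ 6.66 × 8.055 ≈ 53.6 kt.

54 kt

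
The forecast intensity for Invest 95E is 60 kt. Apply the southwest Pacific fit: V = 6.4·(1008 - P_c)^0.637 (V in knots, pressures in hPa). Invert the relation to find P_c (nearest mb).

ΔP = (V / 6.4)^(1/0.637) = (60/6.4)^1.570.
60/6.4 = 9.375; 9.375^1.570 ≈ 33.56 mb.
P_c = 1008 − 33.56 = 974.44 ≈ 974 mb.

974 mb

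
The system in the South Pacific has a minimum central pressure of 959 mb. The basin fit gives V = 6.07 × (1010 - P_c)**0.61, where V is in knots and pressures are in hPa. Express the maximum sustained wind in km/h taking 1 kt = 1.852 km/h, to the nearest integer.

ΔP = 1010 − 959 = 51 mb.
V ≈ 6.07 × 51^0.61 = 6.07 × 11.006 ≈ 66.805 kt.
66.805 × 1.852 ≈ 123.72 km/h → 124 km/h.

124 km/h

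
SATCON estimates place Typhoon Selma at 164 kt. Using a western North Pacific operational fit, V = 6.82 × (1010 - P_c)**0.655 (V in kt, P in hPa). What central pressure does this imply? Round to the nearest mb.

882 mb

ΔP = (V / 6.82)^(1/0.655) = (164/6.82)^1.527.
164/6.82 = 24.047; 24.047^1.527 ≈ 128.38 mb.
P_c = 1010 − 128.38 = 881.62 ≈ 882 mb.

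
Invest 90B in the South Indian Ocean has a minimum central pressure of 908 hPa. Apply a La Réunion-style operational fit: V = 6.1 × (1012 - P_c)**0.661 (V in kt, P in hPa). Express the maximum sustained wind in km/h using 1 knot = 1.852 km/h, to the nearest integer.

ΔP = 1012 − 908 = 104 hPa.
V ≈ 6.1 × 104^0.661 = 6.1 × 21.541 ≈ 131.398 kt.
131.398 × 1.852 ≈ 243.35 km/h → 243 km/h.

243 km/h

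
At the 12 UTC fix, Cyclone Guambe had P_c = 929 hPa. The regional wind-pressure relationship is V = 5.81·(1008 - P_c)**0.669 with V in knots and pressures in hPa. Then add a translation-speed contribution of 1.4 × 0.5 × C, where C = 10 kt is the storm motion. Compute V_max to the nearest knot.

115 kt

ΔP = 1008 − 929 = 79 hPa.
79^0.669 ≈ 18.600.
V ≈ 5.81 × 18.600 ≈ 108.1 kt.
Translation term: 1.4 × 0.5 × 10 = 7 kt.
Corrected V ≈ 115.1 kt → 115 kt.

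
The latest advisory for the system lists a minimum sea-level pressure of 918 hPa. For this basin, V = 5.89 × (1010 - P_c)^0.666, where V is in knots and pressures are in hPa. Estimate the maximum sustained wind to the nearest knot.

ΔP = 1010 − 918 = 92 hPa.
92^0.666 ≈ 20.318.
V ≈ 5.89 × 20.318 ≈ 119.7 kt.

120 kt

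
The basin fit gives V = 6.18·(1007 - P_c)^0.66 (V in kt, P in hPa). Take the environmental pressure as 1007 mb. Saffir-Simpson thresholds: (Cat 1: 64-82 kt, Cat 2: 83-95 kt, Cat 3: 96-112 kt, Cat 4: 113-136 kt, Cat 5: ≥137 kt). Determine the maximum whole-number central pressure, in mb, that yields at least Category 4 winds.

Category 4 begins at V = 113 kt.
Required ΔP = (113/6.18)^(1/0.66) = 18.285^1.515 ≈ 81.71 mb.
P_c ≤ 1007 − 81.71 = 925.29, so the highest integer P_c is 925 mb.

925 mb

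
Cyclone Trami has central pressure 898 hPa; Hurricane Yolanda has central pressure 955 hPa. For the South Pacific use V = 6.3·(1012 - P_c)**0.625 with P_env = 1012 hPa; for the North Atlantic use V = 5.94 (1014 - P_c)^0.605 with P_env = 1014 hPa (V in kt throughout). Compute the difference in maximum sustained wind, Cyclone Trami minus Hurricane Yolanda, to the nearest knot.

Cyclone Trami: ΔP = 114; V ≈ 6.3 × 114^0.625 ≈ 121.59 kt.
Hurricane Yolanda: ΔP = 59; V ≈ 5.94 × 59^0.605 ≈ 70.01 kt.
Difference ≈ 121.59 − 70.01 = 51.58 → 52 kt.

52 kt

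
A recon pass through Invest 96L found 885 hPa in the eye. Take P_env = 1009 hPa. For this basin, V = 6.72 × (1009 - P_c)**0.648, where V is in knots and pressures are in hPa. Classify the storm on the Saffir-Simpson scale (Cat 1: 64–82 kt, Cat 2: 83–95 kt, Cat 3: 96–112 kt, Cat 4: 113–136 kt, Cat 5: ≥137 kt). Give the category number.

5

ΔP = 1009 − 885 = 124 hPa.
V ≈ 6.72 × 124^0.648 = 6.72 × 22.73 ≈ 153 kt.
153 kt falls in the Category 5 band.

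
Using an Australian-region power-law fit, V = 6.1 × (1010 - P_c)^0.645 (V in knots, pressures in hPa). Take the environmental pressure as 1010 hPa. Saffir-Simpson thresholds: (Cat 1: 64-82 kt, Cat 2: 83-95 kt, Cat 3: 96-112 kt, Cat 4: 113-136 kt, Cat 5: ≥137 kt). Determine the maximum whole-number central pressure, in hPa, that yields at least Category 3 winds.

Category 3 begins at V = 96 kt.
Required ΔP = (96/6.1)^(1/0.645) = 15.738^1.550 ≈ 71.73 hPa.
P_c ≤ 1010 − 71.73 = 938.27, so the highest integer P_c is 938 hPa.

938 hPa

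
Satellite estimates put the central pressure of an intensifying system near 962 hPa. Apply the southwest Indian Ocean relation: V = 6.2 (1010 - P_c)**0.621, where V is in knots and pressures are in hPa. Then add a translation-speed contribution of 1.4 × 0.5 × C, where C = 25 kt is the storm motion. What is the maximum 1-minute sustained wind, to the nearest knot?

ΔP = 1010 − 962 = 48 hPa.
48^0.621 ≈ 11.068.
V ≈ 6.2 × 11.068 ≈ 68.6 kt.
Translation term: 1.4 × 0.5 × 25 = 17.5 kt.
Corrected V ≈ 86.1 kt → 86 kt.

86 kt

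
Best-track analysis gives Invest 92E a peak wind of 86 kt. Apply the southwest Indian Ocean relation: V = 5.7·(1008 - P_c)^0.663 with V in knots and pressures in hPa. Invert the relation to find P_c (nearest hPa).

ΔP = (V / 5.7)^(1/0.663) = (86/5.7)^1.508.
86/5.7 = 15.088; 15.088^1.508 ≈ 59.94 hPa.
P_c = 1008 − 59.94 = 948.06 ≈ 948 hPa.

948 hPa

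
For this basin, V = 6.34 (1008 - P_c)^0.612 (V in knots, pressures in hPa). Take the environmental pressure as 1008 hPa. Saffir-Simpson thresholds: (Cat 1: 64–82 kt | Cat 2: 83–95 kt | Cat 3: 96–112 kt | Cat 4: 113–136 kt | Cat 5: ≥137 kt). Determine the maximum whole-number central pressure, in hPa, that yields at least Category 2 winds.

941 hPa

Category 2 begins at V = 83 kt.
Required ΔP = (83/6.34)^(1/0.612) = 13.091^1.634 ≈ 66.86 hPa.
P_c ≤ 1008 − 66.86 = 941.14, so the highest integer P_c is 941 hPa.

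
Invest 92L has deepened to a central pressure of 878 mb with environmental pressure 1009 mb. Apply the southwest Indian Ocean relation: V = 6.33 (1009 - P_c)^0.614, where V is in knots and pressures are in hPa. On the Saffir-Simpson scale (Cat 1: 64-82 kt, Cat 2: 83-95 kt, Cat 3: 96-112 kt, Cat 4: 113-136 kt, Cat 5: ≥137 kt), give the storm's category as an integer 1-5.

ΔP = 1009 − 878 = 131 mb.
V ≈ 6.33 × 131^0.614 = 6.33 × 19.95 ≈ 126 kt.
126 kt falls in the Category 4 band.

4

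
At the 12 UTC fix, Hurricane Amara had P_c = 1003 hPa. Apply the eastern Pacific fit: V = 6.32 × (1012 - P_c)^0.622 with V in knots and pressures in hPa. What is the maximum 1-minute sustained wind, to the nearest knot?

ΔP = 1012 − 1003 = 9 hPa.
9^0.622 ≈ 3.922.
V ≈ 6.32 × 3.922 ≈ 24.8 kt.

25 kt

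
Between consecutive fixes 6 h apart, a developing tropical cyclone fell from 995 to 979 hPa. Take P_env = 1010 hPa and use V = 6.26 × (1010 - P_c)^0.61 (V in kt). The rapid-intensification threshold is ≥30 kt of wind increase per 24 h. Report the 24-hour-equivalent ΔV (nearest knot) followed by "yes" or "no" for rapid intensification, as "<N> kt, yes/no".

V₁: ΔP = 15, V ≈ 6.26 × 15^0.61 ≈ 32.66 kt.
V₂: ΔP = 31, V ≈ 6.26 × 31^0.61 ≈ 50.85 kt.
ΔV over 6 h = 18.19 kt → 24 h equivalent = 18.19 × 24/6 ≈ 72.76 kt.
73 kt ≥ 30 kt ⇒ rapid intensification.

73 kt, yes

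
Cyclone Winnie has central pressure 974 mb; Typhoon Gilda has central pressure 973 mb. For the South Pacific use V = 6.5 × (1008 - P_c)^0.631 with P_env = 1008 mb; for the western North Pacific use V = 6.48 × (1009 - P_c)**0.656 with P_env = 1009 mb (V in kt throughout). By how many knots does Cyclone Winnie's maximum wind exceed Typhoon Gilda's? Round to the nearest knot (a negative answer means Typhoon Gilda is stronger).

-8 kt

Cyclone Winnie: ΔP = 34; V ≈ 6.5 × 34^0.631 ≈ 60.16 kt.
Typhoon Gilda: ΔP = 36; V ≈ 6.48 × 36^0.656 ≈ 68.00 kt.
Difference ≈ 60.16 − 68.00 = -7.84 → -8 kt.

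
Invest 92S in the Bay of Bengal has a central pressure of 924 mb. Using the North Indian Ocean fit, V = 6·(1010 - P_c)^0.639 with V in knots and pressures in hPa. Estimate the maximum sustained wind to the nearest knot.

103 kt

ΔP = 1010 − 924 = 86 mb.
86^0.639 ≈ 17.224.
V ≈ 6 × 17.224 ≈ 103.3 kt.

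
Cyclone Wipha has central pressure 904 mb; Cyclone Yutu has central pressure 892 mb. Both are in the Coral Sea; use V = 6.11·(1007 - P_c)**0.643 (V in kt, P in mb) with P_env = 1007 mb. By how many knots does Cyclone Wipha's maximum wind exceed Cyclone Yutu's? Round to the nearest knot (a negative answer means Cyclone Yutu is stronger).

Cyclone Wipha: ΔP = 103; V ≈ 6.11 × 103^0.643 ≈ 120.31 kt.
Cyclone Yutu: ΔP = 115; V ≈ 6.11 × 115^0.643 ≈ 129.14 kt.
Difference ≈ 120.31 − 129.14 = -8.83 → -9 kt.

-9 kt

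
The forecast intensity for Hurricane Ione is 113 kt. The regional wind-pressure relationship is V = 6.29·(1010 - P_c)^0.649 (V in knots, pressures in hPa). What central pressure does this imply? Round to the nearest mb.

ΔP = (V / 6.29)^(1/0.649) = (113/6.29)^1.541.
113/6.29 = 17.965; 17.965^1.541 ≈ 85.68 mb.
P_c = 1010 − 85.68 = 924.32 ≈ 924 mb.

924 mb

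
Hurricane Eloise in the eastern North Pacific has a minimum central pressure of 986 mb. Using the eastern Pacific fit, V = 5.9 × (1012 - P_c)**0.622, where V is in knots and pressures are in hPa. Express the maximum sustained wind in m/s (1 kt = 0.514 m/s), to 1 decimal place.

ΔP = 1012 − 986 = 26 mb.
V ≈ 5.9 × 26^0.622 = 5.9 × 7.588 ≈ 44.768 kt.
44.768 × 0.514 ≈ 23.01 m/s → 23.0 m/s.

23.0 m/s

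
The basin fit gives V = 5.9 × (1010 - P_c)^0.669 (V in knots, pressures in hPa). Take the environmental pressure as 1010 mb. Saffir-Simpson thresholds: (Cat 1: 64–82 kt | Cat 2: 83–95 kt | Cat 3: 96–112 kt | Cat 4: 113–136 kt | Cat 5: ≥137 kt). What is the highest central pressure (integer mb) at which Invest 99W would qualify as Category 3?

Category 3 begins at V = 96 kt.
Required ΔP = (96/5.9)^(1/0.669) = 16.271^1.495 ≈ 64.68 mb.
P_c ≤ 1010 − 64.68 = 945.32, so the highest integer P_c is 945 mb.

945 mb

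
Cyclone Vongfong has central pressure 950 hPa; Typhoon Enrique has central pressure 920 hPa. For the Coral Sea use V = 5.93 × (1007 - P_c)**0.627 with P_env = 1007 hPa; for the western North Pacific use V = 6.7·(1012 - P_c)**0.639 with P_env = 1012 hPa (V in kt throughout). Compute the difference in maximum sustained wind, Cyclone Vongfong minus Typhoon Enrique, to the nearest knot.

-46 kt

Cyclone Vongfong: ΔP = 57; V ≈ 5.93 × 57^0.627 ≈ 74.81 kt.
Typhoon Enrique: ΔP = 92; V ≈ 6.7 × 92^0.639 ≈ 120.49 kt.
Difference ≈ 74.81 − 120.49 = -45.68 → -46 kt.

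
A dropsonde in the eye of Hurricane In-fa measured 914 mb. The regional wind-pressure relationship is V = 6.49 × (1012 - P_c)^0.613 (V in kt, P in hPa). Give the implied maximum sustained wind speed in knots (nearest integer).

108 kt

ΔP = 1012 − 914 = 98 mb.
98^0.613 ≈ 16.620.
V ≈ 6.49 × 16.620 ≈ 107.9 kt.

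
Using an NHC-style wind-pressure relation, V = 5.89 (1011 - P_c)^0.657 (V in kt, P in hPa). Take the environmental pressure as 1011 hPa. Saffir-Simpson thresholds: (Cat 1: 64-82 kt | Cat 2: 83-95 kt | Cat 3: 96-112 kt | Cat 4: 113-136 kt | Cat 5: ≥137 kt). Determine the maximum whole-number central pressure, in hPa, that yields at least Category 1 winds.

973 hPa

Category 1 begins at V = 64 kt.
Required ΔP = (64/5.89)^(1/0.657) = 10.866^1.522 ≈ 37.75 hPa.
P_c ≤ 1011 − 37.75 = 973.25, so the highest integer P_c is 973 hPa.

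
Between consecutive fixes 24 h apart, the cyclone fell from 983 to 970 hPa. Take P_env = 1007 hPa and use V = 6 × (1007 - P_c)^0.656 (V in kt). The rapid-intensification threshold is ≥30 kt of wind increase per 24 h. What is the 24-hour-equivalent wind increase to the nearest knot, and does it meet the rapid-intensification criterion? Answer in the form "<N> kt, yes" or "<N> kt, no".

16 kt, no

V₁: ΔP = 24, V ≈ 6 × 24^0.656 ≈ 48.26 kt.
V₂: ΔP = 37, V ≈ 6 × 37^0.656 ≈ 64.10 kt.
ΔV over 24 h = 15.84 kt → 24 h equivalent = 15.84 × 24/24 ≈ 15.84 kt.
16 kt < 30 kt ⇒ not rapid intensification.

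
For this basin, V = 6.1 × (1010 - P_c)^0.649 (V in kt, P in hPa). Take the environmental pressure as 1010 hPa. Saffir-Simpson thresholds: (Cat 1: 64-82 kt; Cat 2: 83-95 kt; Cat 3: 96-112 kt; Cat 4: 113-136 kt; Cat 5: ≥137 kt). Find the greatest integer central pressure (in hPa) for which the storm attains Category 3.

Category 3 begins at V = 96 kt.
Required ΔP = (96/6.1)^(1/0.649) = 15.738^1.541 ≈ 69.87 hPa.
P_c ≤ 1010 − 69.87 = 940.13, so the highest integer P_c is 940 hPa.

940 hPa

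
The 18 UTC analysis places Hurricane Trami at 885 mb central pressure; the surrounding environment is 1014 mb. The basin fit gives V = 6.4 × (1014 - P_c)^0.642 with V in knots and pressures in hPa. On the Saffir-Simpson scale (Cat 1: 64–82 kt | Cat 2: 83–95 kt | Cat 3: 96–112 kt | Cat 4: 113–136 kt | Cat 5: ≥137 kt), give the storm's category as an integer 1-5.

ΔP = 1014 − 885 = 129 mb.
V ≈ 6.4 × 129^0.642 = 6.4 × 22.65 ≈ 145 kt.
145 kt falls in the Category 5 band.

5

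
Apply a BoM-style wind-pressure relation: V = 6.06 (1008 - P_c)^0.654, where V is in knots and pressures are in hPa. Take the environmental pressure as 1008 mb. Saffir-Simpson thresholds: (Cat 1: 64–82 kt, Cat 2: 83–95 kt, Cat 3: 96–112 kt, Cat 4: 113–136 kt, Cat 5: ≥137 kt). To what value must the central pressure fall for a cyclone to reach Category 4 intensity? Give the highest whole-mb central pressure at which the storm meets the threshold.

920 mb

Category 4 begins at V = 113 kt.
Required ΔP = (113/6.06)^(1/0.654) = 18.647^1.529 ≈ 87.66 mb.
P_c ≤ 1008 − 87.66 = 920.34, so the highest integer P_c is 920 mb.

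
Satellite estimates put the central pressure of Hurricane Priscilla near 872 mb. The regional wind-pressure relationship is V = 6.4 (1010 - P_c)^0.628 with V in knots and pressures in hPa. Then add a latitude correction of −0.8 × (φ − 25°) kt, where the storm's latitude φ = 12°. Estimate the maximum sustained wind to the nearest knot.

ΔP = 1010 − 872 = 138 mb.
138^0.628 ≈ 22.072.
V ≈ 6.4 × 22.072 ≈ 141.3 kt.
Latitude correction: −0.8 × (12 − 25) = 10.4 kt.
Corrected V ≈ 151.7 kt → 152 kt.

152 kt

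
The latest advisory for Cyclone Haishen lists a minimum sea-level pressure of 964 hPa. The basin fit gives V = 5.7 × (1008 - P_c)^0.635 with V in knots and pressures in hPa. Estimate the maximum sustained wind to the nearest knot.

63 kt

ΔP = 1008 − 964 = 44 hPa.
44^0.635 ≈ 11.056.
V ≈ 5.7 × 11.056 ≈ 63.0 kt.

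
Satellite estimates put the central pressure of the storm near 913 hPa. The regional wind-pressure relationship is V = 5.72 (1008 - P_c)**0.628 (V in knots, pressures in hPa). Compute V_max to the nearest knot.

100 kt

ΔP = 1008 − 913 = 95 hPa.
95^0.628 ≈ 17.459.
V ≈ 5.72 × 17.459 ≈ 99.9 kt.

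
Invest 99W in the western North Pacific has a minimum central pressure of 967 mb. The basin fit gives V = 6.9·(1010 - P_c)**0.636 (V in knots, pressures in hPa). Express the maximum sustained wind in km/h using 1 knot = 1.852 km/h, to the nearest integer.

ΔP = 1010 − 967 = 43 mb.
V ≈ 6.9 × 43^0.636 = 6.9 × 10.937 ≈ 75.463 kt.
75.463 × 1.852 ≈ 139.76 km/h → 140 km/h.

140 km/h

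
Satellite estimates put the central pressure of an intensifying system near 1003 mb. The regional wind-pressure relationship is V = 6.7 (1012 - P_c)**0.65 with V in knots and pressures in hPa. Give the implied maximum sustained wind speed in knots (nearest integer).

28 kt

ΔP = 1012 − 1003 = 9 mb.
9^0.65 ≈ 4.171.
V ≈ 6.7 × 4.171 ≈ 27.9 kt.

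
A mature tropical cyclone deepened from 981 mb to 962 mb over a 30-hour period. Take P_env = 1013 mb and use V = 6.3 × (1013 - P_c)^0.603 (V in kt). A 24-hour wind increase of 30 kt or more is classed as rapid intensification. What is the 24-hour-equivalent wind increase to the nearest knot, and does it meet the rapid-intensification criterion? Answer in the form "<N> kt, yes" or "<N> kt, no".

13 kt, no

V₁: ΔP = 32, V ≈ 6.3 × 32^0.603 ≈ 50.93 kt.
V₂: ΔP = 51, V ≈ 6.3 × 51^0.603 ≈ 67.45 kt.
ΔV over 30 h = 16.52 kt → 24 h equivalent = 16.52 × 24/30 ≈ 13.22 kt.
13 kt < 30 kt ⇒ not rapid intensification.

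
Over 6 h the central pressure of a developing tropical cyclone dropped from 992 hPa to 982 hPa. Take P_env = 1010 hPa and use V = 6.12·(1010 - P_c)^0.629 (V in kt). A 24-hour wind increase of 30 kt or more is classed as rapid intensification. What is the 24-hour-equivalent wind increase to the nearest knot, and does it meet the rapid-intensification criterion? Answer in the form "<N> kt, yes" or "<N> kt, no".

48 kt, yes

V₁: ΔP = 18, V ≈ 6.12 × 18^0.629 ≈ 37.70 kt.
V₂: ΔP = 28, V ≈ 6.12 × 28^0.629 ≈ 49.78 kt.
ΔV over 6 h = 12.08 kt → 24 h equivalent = 12.08 × 24/6 ≈ 48.32 kt.
48 kt ≥ 30 kt ⇒ rapid intensification.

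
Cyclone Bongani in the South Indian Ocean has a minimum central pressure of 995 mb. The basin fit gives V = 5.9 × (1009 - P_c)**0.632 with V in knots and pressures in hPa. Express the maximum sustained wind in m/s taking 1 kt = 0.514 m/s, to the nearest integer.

ΔP = 1009 − 995 = 14 mb.
V ≈ 5.9 × 14^0.632 = 5.9 × 5.301 ≈ 31.276 kt.
31.276 × 0.514 ≈ 16.08 m/s → 16 m/s.

16 m/s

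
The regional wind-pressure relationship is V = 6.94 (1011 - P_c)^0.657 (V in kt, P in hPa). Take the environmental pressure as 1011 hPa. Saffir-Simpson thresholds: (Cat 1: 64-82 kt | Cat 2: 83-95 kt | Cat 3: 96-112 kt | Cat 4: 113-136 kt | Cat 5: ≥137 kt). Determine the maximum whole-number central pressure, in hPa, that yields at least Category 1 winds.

981 hPa

Category 1 begins at V = 64 kt.
Required ΔP = (64/6.94)^(1/0.657) = 9.222^1.522 ≈ 29.41 hPa.
P_c ≤ 1011 − 29.41 = 981.59, so the highest integer P_c is 981 hPa.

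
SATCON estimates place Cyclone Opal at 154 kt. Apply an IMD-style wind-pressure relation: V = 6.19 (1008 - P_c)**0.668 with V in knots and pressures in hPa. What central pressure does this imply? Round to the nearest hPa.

ΔP = (V / 6.19)^(1/0.668) = (154/6.19)^1.497.
154/6.19 = 24.879; 24.879^1.497 ≈ 122.90 hPa.
P_c = 1008 − 122.90 = 885.10 ≈ 885 hPa.

885 hPa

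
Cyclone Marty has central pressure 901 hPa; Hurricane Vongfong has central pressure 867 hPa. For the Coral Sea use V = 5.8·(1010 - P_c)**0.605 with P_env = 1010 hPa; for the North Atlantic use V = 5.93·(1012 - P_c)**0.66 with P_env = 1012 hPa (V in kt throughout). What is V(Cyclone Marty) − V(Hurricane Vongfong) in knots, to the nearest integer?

-59 kt

Cyclone Marty: ΔP = 109; V ≈ 5.8 × 109^0.605 ≈ 99.10 kt.
Hurricane Vongfong: ΔP = 145; V ≈ 5.93 × 145^0.66 ≈ 158.33 kt.
Difference ≈ 99.10 − 158.33 = -59.23 → -59 kt.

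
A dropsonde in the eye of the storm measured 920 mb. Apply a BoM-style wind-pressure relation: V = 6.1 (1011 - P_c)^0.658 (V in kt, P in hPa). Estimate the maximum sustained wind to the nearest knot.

ΔP = 1011 − 920 = 91 mb.
91^0.658 ≈ 19.456.
V ≈ 6.1 × 19.456 ≈ 118.7 kt.

119 kt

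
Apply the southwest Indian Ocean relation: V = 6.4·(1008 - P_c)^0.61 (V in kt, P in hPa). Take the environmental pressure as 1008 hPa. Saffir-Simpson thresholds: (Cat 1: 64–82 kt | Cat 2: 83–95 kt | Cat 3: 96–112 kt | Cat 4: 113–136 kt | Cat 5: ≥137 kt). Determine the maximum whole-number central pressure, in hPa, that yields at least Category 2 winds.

Category 2 begins at V = 83 kt.
Required ΔP = (83/6.4)^(1/0.61) = 12.969^1.639 ≈ 66.75 hPa.
P_c ≤ 1008 − 66.75 = 941.25, so the highest integer P_c is 941 hPa.

941 hPa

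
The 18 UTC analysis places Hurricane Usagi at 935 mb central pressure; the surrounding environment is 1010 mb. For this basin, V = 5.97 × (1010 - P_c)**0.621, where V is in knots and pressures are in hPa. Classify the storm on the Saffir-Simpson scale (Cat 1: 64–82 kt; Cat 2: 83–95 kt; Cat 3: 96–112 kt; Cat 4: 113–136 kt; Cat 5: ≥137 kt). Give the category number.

ΔP = 1010 − 935 = 75 mb.
V ≈ 5.97 × 75^0.621 = 5.97 × 14.60 ≈ 87 kt.
87 kt falls in the Category 2 band.

2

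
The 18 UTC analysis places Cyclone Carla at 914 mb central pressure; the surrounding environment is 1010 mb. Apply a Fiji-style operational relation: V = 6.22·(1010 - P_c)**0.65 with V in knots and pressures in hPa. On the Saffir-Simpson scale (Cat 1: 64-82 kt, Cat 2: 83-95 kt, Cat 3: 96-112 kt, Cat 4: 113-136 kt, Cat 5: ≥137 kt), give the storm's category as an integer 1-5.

4

ΔP = 1010 − 914 = 96 mb.
V ≈ 6.22 × 96^0.65 = 6.22 × 19.43 ≈ 121 kt.
121 kt falls in the Category 4 band.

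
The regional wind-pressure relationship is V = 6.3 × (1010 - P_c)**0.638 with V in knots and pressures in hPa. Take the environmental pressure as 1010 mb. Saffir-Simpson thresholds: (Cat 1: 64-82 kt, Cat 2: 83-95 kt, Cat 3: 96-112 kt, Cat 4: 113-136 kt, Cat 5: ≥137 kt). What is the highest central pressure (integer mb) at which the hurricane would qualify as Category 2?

953 mb

Category 2 begins at V = 83 kt.
Required ΔP = (83/6.3)^(1/0.638) = 13.175^1.567 ≈ 56.90 mb.
P_c ≤ 1010 − 56.90 = 953.10, so the highest integer P_c is 953 mb.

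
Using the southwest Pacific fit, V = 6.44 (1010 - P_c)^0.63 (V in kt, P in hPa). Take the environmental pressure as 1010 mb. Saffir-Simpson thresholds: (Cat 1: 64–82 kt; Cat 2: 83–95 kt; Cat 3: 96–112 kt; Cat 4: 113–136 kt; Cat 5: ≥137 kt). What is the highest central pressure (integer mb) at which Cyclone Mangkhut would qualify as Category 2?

Category 2 begins at V = 83 kt.
Required ΔP = (83/6.44)^(1/0.63) = 12.888^1.587 ≈ 57.84 mb.
P_c ≤ 1010 − 57.84 = 952.16, so the highest integer P_c is 952 mb.

952 mb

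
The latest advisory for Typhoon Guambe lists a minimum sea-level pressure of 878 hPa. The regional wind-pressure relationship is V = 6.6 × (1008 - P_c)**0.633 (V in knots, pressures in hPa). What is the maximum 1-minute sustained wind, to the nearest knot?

144 kt

ΔP = 1008 − 878 = 130 hPa.
130^0.633 ≈ 21.783.
V ≈ 6.6 × 21.783 ≈ 143.8 kt.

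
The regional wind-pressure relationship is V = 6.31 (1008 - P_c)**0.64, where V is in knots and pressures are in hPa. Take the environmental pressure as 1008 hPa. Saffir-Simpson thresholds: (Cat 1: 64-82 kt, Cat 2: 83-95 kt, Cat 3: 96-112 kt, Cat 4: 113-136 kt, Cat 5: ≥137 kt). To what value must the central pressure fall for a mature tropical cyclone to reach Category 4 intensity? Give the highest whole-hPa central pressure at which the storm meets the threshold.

917 hPa

Category 4 begins at V = 113 kt.
Required ΔP = (113/6.31)^(1/0.64) = 17.908^1.562 ≈ 90.76 hPa.
P_c ≤ 1008 − 90.76 = 917.24, so the highest integer P_c is 917 hPa.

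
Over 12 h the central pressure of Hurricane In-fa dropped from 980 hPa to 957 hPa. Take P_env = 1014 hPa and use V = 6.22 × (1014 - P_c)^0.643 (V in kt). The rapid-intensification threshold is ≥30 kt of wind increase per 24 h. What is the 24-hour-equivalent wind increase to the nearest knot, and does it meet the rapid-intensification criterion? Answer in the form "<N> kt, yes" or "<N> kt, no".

47 kt, yes

V₁: ΔP = 34, V ≈ 6.22 × 34^0.643 ≈ 60.05 kt.
V₂: ΔP = 57, V ≈ 6.22 × 57^0.643 ≈ 83.72 kt.
ΔV over 12 h = 23.67 kt → 24 h equivalent = 23.67 × 24/12 ≈ 47.34 kt.
47 kt ≥ 30 kt ⇒ rapid intensification.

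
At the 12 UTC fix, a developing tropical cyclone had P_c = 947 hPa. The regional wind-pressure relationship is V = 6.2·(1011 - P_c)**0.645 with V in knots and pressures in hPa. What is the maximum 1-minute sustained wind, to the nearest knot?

91 kt

ΔP = 1011 − 947 = 64 hPa.
64^0.645 ≈ 14.621.
V ≈ 6.2 × 14.621 ≈ 90.7 kt.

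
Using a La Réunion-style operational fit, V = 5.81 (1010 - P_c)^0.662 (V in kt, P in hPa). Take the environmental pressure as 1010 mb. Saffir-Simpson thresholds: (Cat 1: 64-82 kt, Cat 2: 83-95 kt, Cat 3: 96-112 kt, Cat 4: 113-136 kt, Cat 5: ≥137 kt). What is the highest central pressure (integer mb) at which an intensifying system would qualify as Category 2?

Category 2 begins at V = 83 kt.
Required ΔP = (83/5.81)^(1/0.662) = 14.286^1.511 ≈ 55.53 mb.
P_c ≤ 1010 − 55.53 = 954.47, so the highest integer P_c is 954 mb.

954 mb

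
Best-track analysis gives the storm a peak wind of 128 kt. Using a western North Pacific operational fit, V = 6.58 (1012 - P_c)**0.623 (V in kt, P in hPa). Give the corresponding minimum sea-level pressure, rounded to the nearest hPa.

ΔP = (V / 6.58)^(1/0.623) = (128/6.58)^1.605.
128/6.58 = 19.453; 19.453^1.605 ≈ 117.22 hPa.
P_c = 1012 − 117.22 = 894.78 ≈ 895 hPa.

895 hPa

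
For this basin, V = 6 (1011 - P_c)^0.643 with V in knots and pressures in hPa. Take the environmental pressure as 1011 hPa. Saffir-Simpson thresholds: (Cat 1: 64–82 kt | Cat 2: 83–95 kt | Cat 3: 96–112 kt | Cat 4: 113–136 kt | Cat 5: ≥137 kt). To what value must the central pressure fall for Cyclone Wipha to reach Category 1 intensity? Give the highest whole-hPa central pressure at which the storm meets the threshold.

Category 1 begins at V = 64 kt.
Required ΔP = (64/6)^(1/0.643) = 10.667^1.555 ≈ 39.70 hPa.
P_c ≤ 1011 − 39.70 = 971.30, so the highest integer P_c is 971 hPa.

971 hPa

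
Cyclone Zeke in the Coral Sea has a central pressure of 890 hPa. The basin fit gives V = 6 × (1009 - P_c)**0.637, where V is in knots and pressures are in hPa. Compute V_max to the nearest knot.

126 kt

ΔP = 1009 − 890 = 119 hPa.
119^0.637 ≈ 20.995.
V ≈ 6 × 20.995 ≈ 126.0 kt.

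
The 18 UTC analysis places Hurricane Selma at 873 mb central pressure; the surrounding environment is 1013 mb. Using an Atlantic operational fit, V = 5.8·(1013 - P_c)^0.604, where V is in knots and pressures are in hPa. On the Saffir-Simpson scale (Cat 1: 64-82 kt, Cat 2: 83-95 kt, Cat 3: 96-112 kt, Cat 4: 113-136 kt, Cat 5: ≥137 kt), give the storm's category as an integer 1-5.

ΔP = 1013 − 873 = 140 mb.
V ≈ 5.8 × 140^0.604 = 5.8 × 19.78 ≈ 115 kt.
115 kt falls in the Category 4 band.

4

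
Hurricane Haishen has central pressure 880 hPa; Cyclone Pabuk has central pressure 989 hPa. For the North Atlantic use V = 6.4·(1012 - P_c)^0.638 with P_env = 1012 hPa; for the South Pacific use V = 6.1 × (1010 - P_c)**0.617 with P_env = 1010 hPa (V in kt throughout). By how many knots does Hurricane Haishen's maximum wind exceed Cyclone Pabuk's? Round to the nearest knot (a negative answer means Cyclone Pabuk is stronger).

104 kt

Hurricane Haishen: ΔP = 132; V ≈ 6.4 × 132^0.638 ≈ 144.25 kt.
Cyclone Pabuk: ΔP = 21; V ≈ 6.1 × 21^0.617 ≈ 39.92 kt.
Difference ≈ 144.25 − 39.92 = 104.33 → 104 kt.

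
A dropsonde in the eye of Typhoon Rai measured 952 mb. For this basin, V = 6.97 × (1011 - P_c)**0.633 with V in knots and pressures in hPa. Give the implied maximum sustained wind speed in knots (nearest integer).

ΔP = 1011 − 952 = 59 mb.
59^0.633 ≈ 13.211.
V ≈ 6.97 × 13.211 ≈ 92.1 kt.

92 kt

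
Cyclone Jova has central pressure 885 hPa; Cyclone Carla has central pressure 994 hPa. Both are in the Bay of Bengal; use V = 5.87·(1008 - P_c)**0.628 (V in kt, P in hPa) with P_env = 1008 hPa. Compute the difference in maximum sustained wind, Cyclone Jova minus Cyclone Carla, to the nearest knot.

90 kt

Cyclone Jova: ΔP = 123; V ≈ 5.87 × 123^0.628 ≈ 120.53 kt.
Cyclone Carla: ΔP = 14; V ≈ 5.87 × 14^0.628 ≈ 30.79 kt.
Difference ≈ 120.53 − 30.79 = 89.74 → 90 kt.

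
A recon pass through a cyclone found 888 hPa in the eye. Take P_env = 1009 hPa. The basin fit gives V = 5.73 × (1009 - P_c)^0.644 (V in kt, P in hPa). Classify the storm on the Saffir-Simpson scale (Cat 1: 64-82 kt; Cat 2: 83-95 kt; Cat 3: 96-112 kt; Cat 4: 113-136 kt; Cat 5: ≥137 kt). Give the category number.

4

ΔP = 1009 − 888 = 121 hPa.
V ≈ 5.73 × 121^0.644 = 5.73 × 21.94 ≈ 126 kt.
126 kt falls in the Category 4 band.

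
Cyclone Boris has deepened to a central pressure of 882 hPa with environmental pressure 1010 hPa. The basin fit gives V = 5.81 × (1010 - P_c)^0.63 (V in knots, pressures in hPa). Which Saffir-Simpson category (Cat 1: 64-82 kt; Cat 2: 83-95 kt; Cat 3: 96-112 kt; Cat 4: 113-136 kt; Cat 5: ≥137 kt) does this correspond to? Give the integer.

ΔP = 1010 − 882 = 128 hPa.
V ≈ 5.81 × 128^0.63 = 5.81 × 21.26 ≈ 124 kt.
124 kt falls in the Category 4 band.

4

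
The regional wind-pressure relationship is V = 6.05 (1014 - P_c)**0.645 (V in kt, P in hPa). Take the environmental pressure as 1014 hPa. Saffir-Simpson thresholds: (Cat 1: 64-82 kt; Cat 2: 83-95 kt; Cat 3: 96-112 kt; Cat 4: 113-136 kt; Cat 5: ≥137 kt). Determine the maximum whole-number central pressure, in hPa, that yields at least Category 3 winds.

Category 3 begins at V = 96 kt.
Required ΔP = (96/6.05)^(1/0.645) = 15.868^1.550 ≈ 72.65 hPa.
P_c ≤ 1014 − 72.65 = 941.35, so the highest integer P_c is 941 hPa.

941 hPa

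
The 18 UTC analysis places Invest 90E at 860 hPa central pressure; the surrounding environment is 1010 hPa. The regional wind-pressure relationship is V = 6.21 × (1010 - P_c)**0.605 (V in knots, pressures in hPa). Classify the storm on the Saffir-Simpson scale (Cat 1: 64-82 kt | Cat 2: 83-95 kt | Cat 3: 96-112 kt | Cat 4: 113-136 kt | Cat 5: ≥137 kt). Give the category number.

4

ΔP = 1010 − 860 = 150 hPa.
V ≈ 6.21 × 150^0.605 = 6.21 × 20.73 ≈ 129 kt.
129 kt falls in the Category 4 band.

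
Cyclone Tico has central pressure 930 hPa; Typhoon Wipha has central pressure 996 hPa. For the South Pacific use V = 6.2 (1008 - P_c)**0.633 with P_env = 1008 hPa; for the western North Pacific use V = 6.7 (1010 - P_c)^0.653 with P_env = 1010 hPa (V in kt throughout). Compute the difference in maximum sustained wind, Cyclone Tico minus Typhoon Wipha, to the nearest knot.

Cyclone Tico: ΔP = 78; V ≈ 6.2 × 78^0.633 ≈ 97.74 kt.
Typhoon Wipha: ΔP = 14; V ≈ 6.7 × 14^0.653 ≈ 37.54 kt.
Difference ≈ 97.74 − 37.54 = 60.20 → 60 kt.

60 kt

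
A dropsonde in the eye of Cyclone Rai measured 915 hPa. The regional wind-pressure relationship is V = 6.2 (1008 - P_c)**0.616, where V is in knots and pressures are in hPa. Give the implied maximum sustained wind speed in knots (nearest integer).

101 kt

ΔP = 1008 − 915 = 93 hPa.
93^0.616 ≈ 16.315.
V ≈ 6.2 × 16.315 ≈ 101.2 kt.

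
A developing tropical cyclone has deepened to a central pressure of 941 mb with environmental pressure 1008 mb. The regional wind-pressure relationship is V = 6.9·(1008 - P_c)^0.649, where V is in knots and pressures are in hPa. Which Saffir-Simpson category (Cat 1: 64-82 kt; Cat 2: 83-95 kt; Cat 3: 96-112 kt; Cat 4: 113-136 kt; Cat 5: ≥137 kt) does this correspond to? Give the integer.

3

ΔP = 1008 − 941 = 67 mb.
V ≈ 6.9 × 67^0.649 = 6.9 × 15.32 ≈ 106 kt.
106 kt falls in the Category 3 band.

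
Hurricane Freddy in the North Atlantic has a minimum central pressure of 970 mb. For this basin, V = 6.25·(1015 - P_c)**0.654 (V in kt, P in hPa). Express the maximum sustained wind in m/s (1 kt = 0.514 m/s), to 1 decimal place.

ΔP = 1015 − 970 = 45 mb.
V ≈ 6.25 × 45^0.654 = 6.25 × 12.056 ≈ 75.350 kt.
75.350 × 0.514 ≈ 38.73 m/s → 38.7 m/s.

38.7 m/s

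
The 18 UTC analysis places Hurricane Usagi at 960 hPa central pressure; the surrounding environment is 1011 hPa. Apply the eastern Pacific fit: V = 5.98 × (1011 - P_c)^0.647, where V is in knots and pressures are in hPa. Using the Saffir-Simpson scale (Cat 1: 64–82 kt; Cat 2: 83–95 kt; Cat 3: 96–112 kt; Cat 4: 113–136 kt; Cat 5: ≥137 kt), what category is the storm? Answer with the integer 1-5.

1

ΔP = 1011 − 960 = 51 hPa.
V ≈ 5.98 × 51^0.647 = 5.98 × 12.73 ≈ 76 kt.
76 kt falls in the Category 1 band.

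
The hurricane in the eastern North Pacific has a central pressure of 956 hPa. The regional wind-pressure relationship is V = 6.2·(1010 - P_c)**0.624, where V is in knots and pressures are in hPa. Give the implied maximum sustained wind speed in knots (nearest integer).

ΔP = 1010 − 956 = 54 hPa.
54^0.624 ≈ 12.051.
V ≈ 6.2 × 12.051 ≈ 74.7 kt.

75 kt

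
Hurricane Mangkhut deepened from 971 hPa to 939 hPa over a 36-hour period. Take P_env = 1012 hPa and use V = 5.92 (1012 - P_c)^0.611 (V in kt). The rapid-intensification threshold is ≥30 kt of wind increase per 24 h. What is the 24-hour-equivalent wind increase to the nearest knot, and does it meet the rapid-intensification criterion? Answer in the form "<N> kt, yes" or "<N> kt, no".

16 kt, no

V₁: ΔP = 41, V ≈ 5.92 × 41^0.611 ≈ 57.24 kt.
V₂: ΔP = 73, V ≈ 5.92 × 73^0.611 ≈ 81.44 kt.
ΔV over 36 h = 24.20 kt → 24 h equivalent = 24.20 × 24/36 ≈ 16.13 kt.
16 kt < 30 kt ⇒ not rapid intensification.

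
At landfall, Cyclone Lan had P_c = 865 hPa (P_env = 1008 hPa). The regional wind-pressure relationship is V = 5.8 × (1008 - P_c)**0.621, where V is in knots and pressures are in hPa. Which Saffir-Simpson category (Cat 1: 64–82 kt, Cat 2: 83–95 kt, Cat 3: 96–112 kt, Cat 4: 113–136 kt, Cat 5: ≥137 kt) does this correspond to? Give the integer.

ΔP = 1008 − 865 = 143 hPa.
V ≈ 5.8 × 143^0.621 = 5.8 × 21.80 ≈ 126 kt.
126 kt falls in the Category 4 band.

4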